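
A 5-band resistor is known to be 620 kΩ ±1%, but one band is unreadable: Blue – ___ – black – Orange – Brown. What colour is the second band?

620000 Ω = 620 × 10^3.
The second band gives digit 2 of the significand, and 2 is red.

red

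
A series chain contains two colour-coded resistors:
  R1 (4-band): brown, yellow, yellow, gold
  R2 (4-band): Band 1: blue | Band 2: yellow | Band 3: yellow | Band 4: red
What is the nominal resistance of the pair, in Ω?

780000 Ω

R1: brown, yellow → 14; yellow ×10^4 → 140000 Ω.
R2: blue, yellow → 64; yellow ×10^4 → 640000 Ω.
Series: 140000 + 640000 = 780000 Ω.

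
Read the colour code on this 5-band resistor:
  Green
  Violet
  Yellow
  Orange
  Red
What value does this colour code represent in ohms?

574000 Ω

Green → 5 (first significant figure)
Violet → 7 (second significant figure)
Yellow → 4 (third significant figure)
Orange → ×10^3 multiplier
574 × 1000 = 574000 Ω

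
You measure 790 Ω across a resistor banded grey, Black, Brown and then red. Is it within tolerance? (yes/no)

Grey → 8 (first significant figure)
Black → 0 (second significant figure)
Brown → ×10 multiplier
Red → ±2% tolerance
80 × 10 = 800 Ω
Allowed range: 784 Ω to 816 Ω.
790 Ω lies inside that range.

yes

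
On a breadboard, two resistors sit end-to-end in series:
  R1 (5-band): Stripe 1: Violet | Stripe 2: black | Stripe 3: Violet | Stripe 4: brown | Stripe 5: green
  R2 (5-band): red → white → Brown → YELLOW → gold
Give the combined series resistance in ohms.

2917070 Ω

R1: violet, black, violet → 707; brown ×10 → 7070 Ω.
R2: red, white, brown → 291; yellow ×10^4 → 2910000 Ω.
Series: 7070 + 2910000 = 2917070 Ω.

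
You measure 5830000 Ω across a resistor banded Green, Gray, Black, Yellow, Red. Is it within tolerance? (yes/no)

yes

Green → 5 (first significant figure)
Grey → 8 (second significant figure)
Black → 0 (third significant figure)
Yellow → ×10^4 multiplier
Red → ±2% tolerance
580 × 10000 = 5800000 Ω
Allowed range: 5684000 Ω to 5916000 Ω.
5830000 Ω lies inside that range.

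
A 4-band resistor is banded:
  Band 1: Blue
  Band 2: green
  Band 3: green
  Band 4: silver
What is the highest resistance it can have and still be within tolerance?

Blue → 6 (first significant figure)
Green → 5 (second significant figure)
Green → ×10^5 multiplier
Silver → ±10% tolerance
65 × 100000 = 6500000 Ω
Highest = 6500000 × (1 + 10/100) = 7150000 Ω.

7150000 Ω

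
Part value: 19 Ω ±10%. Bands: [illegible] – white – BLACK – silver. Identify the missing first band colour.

brown

19 Ω = 19 × 10^0.
The first band gives digit 1 of the significand, and 1 is brown.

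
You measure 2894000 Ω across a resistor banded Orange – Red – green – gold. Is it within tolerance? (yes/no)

no

Orange → 3 (first significant figure)
Red → 2 (second significant figure)
Green → ×10^5 multiplier
Gold → ±5% tolerance
32 × 100000 = 3200000 Ω
Allowed range: 3040000 Ω to 3360000 Ω.
2894000 Ω lies outside that range.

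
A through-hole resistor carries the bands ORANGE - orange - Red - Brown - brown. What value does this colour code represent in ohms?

3320 Ω

Orange → 3 (first significant figure)
Orange → 3 (second significant figure)
Red → 2 (third significant figure)
Brown → ×10 multiplier
332 × 10 = 3320 Ω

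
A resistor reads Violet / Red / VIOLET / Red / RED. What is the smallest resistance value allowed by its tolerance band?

71246 Ω

Violet → 7 (first significant figure)
Red → 2 (second significant figure)
Violet → 7 (third significant figure)
Red → ×10^2 multiplier
Red → ±2% tolerance
727 × 100 = 72700 Ω
Smallest = 72700 × (1 − 2/100) = 71246 Ω.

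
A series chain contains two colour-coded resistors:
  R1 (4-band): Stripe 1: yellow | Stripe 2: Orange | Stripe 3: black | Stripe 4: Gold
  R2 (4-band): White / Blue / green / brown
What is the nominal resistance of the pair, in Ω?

R1: yellow, orange → 43; black ×1 → 43 Ω.
R2: white, blue → 96; green ×10^5 → 9600000 Ω.
Series: 43 + 9600000 = 9600043 Ω.

9600043 Ω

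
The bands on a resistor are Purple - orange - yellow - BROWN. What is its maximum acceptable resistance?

Violet → 7 (first significant figure)
Orange → 3 (second significant figure)
Yellow → ×10^4 multiplier
Brown → ±1% tolerance
73 × 10000 = 730000 Ω
Maximum = 730000 × (1 + 1/100) = 737300 Ω.

737300 Ω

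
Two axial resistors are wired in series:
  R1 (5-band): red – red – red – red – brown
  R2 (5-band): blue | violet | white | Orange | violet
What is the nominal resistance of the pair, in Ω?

701200 Ω

R1: red, red, red → 222; red ×10^2 → 22200 Ω.
R2: blue, violet, white → 679; orange ×10^3 → 679000 Ω.
Series: 22200 + 679000 = 701200 Ω.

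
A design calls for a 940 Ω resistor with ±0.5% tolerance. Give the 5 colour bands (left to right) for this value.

940 Ω = 940 × 10^0.
9 → white
4 → yellow
0 → black
Multiplier 10^0 → black.
±0.5% tolerance → green.

white, yellow, black, black, green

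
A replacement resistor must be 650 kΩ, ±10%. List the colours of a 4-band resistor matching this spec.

650000 Ω = 65 × 10^4.
6 → blue
5 → green
Multiplier 10^4 → yellow.
±10% tolerance → silver.

blue, green, yellow, silver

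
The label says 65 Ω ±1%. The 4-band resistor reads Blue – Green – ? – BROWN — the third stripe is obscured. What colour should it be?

65 Ω = 65 × 10^0.
The third band is the multiplier, 10^0, which is black.

black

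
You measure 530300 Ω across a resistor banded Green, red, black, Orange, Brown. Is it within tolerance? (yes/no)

Green → 5 (first significant figure)
Red → 2 (second significant figure)
Black → 0 (third significant figure)
Orange → ×10^3 multiplier
Brown → ±1% tolerance
520 × 1000 = 520000 Ω
Allowed range: 514800 Ω to 525200 Ω.
530300 Ω lies outside that range.

no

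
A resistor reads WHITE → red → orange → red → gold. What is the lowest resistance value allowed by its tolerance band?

White → 9 (first significant figure)
Red → 2 (second significant figure)
Orange → 3 (third significant figure)
Red → ×10^2 multiplier
Gold → ±5% tolerance
923 × 100 = 92300 Ω
Lowest = 92300 × (1 − 5/100) = 87685 Ω.

87685 Ω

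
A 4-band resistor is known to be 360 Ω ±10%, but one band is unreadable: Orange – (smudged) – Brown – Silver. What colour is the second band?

360 Ω = 36 × 10^1.
The second band gives digit 6 of the significand, and 6 is blue.

blue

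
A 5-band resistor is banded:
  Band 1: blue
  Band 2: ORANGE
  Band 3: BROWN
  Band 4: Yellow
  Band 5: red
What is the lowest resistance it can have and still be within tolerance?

6183800 Ω

Blue → 6 (first significant figure)
Orange → 3 (second significant figure)
Brown → 1 (third significant figure)
Yellow → ×10^4 multiplier
Red → ±2% tolerance
631 × 10000 = 6310000 Ω
Lowest = 6310000 × (1 − 2/100) = 6183800 Ω.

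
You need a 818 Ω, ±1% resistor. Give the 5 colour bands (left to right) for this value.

grey, brown, grey, black, brown

818 Ω = 818 × 10^0.
8 → grey
1 → brown
8 → grey
Multiplier 10^0 → black.
±1% tolerance → brown.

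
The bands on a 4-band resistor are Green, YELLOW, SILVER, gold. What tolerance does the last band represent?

±5%

The last band, gold, is the tolerance band.
Gold corresponds to ±5%.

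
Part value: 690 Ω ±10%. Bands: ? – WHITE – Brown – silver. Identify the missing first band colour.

690 Ω = 69 × 10^1.
The first band gives digit 6 of the significand, and 6 is blue.

blue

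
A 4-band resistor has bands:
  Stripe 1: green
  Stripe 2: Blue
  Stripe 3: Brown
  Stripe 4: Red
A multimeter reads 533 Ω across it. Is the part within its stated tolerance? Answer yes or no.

Green → 5 (first significant figure)
Blue → 6 (second significant figure)
Brown → ×10 multiplier
Red → ±2% tolerance
56 × 10 = 560 Ω
Allowed range: 548.8 Ω to 571.2 Ω.
533 Ω lies outside that range.

no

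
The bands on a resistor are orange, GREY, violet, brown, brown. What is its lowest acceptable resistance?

Orange → 3 (first significant figure)
Grey → 8 (second significant figure)
Violet → 7 (third significant figure)
Brown → ×10 multiplier
Brown → ±1% tolerance
387 × 10 = 3870 Ω
Lowest = 3870 × (1 − 1/100) = 3831.3 Ω.

3831.3 Ω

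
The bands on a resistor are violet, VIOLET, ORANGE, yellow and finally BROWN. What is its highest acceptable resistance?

Violet → 7 (first significant figure)
Violet → 7 (second significant figure)
Orange → 3 (third significant figure)
Yellow → ×10^4 multiplier
Brown → ±1% tolerance
773 × 10000 = 7730000 Ω
Highest = 7730000 × (1 + 1/100) = 7807300 Ω.

7807300 Ω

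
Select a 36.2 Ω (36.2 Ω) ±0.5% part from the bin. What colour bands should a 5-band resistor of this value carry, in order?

36.2 Ω = 362 × 10^-1.
3 → orange
6 → blue
2 → red
Multiplier 10^-1 → gold.
±0.5% tolerance → green.

orange, blue, red, gold, green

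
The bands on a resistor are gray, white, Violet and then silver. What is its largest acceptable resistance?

979000000 Ω

Grey → 8 (first significant figure)
White → 9 (second significant figure)
Violet → ×10^7 multiplier
Silver → ±10% tolerance
89 × 10000000 = 890000000 Ω
Largest = 890000000 × (1 + 10/100) = 979000000 Ω.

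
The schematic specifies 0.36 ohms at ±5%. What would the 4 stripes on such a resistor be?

0.36 Ω = 36 × 10^-2.
3 → orange
6 → blue
Multiplier 10^-2 → silver.
±5% tolerance → gold.

orange, blue, silver, gold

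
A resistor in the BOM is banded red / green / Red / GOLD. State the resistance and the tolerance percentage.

2500 Ω ±5%

Red → 2 (first significant figure)
Green → 5 (second significant figure)
Red → ×10^2 multiplier
Gold → ±5% tolerance
25 × 100 = 2500 Ω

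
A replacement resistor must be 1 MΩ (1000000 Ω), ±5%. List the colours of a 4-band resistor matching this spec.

brown, black, green, gold

1000000 Ω = 10 × 10^5.
1 → brown
0 → black
Multiplier 10^5 → green.
±5% tolerance → gold.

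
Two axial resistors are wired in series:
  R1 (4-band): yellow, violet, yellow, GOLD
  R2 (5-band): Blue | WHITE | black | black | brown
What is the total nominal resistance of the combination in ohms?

470690 Ω

R1: yellow, violet → 47; yellow ×10^4 → 470000 Ω.
R2: blue, white, black → 690; black ×1 → 690 Ω.
Series: 470000 + 690 = 470690 Ω.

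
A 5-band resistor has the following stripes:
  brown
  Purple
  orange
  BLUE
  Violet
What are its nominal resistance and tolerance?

Brown → 1 (first significant figure)
Violet → 7 (second significant figure)
Orange → 3 (third significant figure)
Blue → ×10^6 multiplier
Violet → ±0.1% tolerance
173 × 1000000 = 173000000 Ω

173000000 Ω ±0.1%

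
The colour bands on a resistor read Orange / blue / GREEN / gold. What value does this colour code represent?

3600000 Ω

Orange → 3 (first significant figure)
Blue → 6 (second significant figure)
Green → ×10^5 multiplier
36 × 100000 = 3600000 Ω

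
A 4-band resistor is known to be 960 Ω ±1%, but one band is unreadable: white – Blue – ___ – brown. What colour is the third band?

brown

960 Ω = 96 × 10^1.
The third band is the multiplier, 10^1, which is brown.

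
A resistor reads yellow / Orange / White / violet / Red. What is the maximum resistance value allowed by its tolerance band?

4477800000 Ω

Yellow → 4 (first significant figure)
Orange → 3 (second significant figure)
White → 9 (third significant figure)
Violet → ×10^7 multiplier
Red → ±2% tolerance
439 × 10000000 = 4390000000 Ω
Maximum = 4390000000 × (1 + 2/100) = 4477800000 Ω.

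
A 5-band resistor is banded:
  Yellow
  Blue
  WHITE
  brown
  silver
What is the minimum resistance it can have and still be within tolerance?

4221 Ω

Yellow → 4 (first significant figure)
Blue → 6 (second significant figure)
White → 9 (third significant figure)
Brown → ×10 multiplier
Silver → ±10% tolerance
469 × 10 = 4690 Ω
Minimum = 4690 × (1 − 10/100) = 4221 Ω.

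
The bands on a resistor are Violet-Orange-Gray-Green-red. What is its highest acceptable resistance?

75276000 Ω

Violet → 7 (first significant figure)
Orange → 3 (second significant figure)
Grey → 8 (third significant figure)
Green → ×10^5 multiplier
Red → ±2% tolerance
738 × 100000 = 73800000 Ω
Highest = 73800000 × (1 + 2/100) = 75276000 Ω.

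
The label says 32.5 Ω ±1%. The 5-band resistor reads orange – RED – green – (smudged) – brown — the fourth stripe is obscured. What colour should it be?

32.5 Ω = 325 × 10^-1.
The fourth band is the multiplier, 10^-1, which is gold.

gold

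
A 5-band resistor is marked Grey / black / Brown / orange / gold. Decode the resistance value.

Grey → 8 (first significant figure)
Black → 0 (second significant figure)
Brown → 1 (third significant figure)
Orange → ×10^3 multiplier
801 × 1000 = 801000 Ω

801000 Ω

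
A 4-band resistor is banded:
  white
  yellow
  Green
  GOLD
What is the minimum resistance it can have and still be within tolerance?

8930000 Ω

White → 9 (first significant figure)
Yellow → 4 (second significant figure)
Green → ×10^5 multiplier
Gold → ±5% tolerance
94 × 100000 = 9400000 Ω
Minimum = 9400000 × (1 − 5/100) = 8930000 Ω.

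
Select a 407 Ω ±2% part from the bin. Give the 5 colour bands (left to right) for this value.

407 Ω = 407 × 10^0.
4 → yellow
0 → black
7 → violet
Multiplier 10^0 → black.
±2% tolerance → red.

yellow, black, violet, black, red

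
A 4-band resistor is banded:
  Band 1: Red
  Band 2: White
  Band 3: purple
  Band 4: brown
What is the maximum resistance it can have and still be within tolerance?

Red → 2 (first significant figure)
White → 9 (second significant figure)
Violet → ×10^7 multiplier
Brown → ±1% tolerance
29 × 10000000 = 290000000 Ω
Maximum = 290000000 × (1 + 1/100) = 292900000 Ω.

292900000 Ω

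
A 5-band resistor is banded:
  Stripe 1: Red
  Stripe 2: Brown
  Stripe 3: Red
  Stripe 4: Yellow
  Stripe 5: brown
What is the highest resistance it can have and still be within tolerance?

Red → 2 (first significant figure)
Brown → 1 (second significant figure)
Red → 2 (third significant figure)
Yellow → ×10^4 multiplier
Brown → ±1% tolerance
212 × 10000 = 2120000 Ω
Highest = 2120000 × (1 + 1/100) = 2141200 Ω.

2141200 Ω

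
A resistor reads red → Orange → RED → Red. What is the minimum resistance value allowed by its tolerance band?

2254 Ω

Red → 2 (first significant figure)
Orange → 3 (second significant figure)
Red → ×10^2 multiplier
Red → ±2% tolerance
23 × 100 = 2300 Ω
Minimum = 2300 × (1 − 2/100) = 2254 Ω.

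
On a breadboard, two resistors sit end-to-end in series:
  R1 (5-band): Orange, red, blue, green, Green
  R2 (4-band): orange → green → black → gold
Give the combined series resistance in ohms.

R1: orange, red, blue → 326; green ×10^5 → 32600000 Ω.
R2: orange, green → 35; black ×1 → 35 Ω.
Series: 32600000 + 35 = 32600035 Ω.

32600035 Ω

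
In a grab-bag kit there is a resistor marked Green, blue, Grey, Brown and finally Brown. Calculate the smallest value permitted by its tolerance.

5623.2 Ω

Green → 5 (first significant figure)
Blue → 6 (second significant figure)
Grey → 8 (third significant figure)
Brown → ×10 multiplier
Brown → ±1% tolerance
568 × 10 = 5680 Ω
Smallest = 5680 × (1 − 1/100) = 5623.2 Ω.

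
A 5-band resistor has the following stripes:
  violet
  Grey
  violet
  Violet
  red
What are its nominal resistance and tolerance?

Violet → 7 (first significant figure)
Grey → 8 (second significant figure)
Violet → 7 (third significant figure)
Violet → ×10^7 multiplier
Red → ±2% tolerance
787 × 10000000 = 7870000000 Ω

7870000000 Ω ±2%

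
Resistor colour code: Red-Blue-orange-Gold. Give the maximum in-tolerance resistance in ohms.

Red → 2 (first significant figure)
Blue → 6 (second significant figure)
Orange → ×10^3 multiplier
Gold → ±5% tolerance
26 × 1000 = 26000 Ω
Maximum = 26000 × (1 + 5/100) = 27300 Ω.

27300 Ω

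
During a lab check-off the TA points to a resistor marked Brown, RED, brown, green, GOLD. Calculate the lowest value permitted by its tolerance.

Brown → 1 (first significant figure)
Red → 2 (second significant figure)
Brown → 1 (third significant figure)
Green → ×10^5 multiplier
Gold → ±5% tolerance
121 × 100000 = 12100000 Ω
Lowest = 12100000 × (1 − 5/100) = 11495000 Ω.

11495000 Ω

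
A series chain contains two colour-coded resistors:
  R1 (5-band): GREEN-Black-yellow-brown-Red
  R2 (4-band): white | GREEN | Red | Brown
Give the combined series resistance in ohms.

R1: green, black, yellow → 504; brown ×10 → 5040 Ω.
R2: white, green → 95; red ×10^2 → 9500 Ω.
Series: 5040 + 9500 = 14540 Ω.

14540 Ω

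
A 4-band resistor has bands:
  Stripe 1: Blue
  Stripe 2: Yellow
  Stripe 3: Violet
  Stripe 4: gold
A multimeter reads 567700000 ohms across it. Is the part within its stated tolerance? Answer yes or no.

no

Blue → 6 (first significant figure)
Yellow → 4 (second significant figure)
Violet → ×10^7 multiplier
Gold → ±5% tolerance
64 × 10000000 = 640000000 Ω
Allowed range: 608000000 Ω to 672000000 Ω.
567700000 ohms lies outside that range.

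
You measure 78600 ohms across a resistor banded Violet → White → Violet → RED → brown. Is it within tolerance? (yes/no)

Violet → 7 (first significant figure)
White → 9 (second significant figure)
Violet → 7 (third significant figure)
Red → ×10^2 multiplier
Brown → ±1% tolerance
797 × 100 = 79700 Ω
Allowed range: 78903 Ω to 80497 Ω.
78600 ohms lies outside that range.

no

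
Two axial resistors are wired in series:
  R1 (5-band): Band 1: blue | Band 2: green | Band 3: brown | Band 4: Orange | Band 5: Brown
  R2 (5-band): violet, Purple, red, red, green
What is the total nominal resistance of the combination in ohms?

728200 Ω

R1: blue, green, brown → 651; orange ×10^3 → 651000 Ω.
R2: violet, violet, red → 772; red ×10^2 → 77200 Ω.
Series: 651000 + 77200 = 728200 Ω.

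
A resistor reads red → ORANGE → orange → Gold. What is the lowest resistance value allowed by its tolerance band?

Red → 2 (first significant figure)
Orange → 3 (second significant figure)
Orange → ×10^3 multiplier
Gold → ±5% tolerance
23 × 1000 = 23000 Ω
Lowest = 23000 × (1 − 5/100) = 21850 Ω.

21850 Ω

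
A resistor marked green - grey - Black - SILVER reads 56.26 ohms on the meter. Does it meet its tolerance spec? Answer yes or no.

Green → 5 (first significant figure)
Grey → 8 (second significant figure)
Black → ×1 multiplier
Silver → ±10% tolerance
58 × 1 = 58 Ω
Allowed range: 52.2 Ω to 63.8 Ω.
56.26 ohms lies inside that range.

yes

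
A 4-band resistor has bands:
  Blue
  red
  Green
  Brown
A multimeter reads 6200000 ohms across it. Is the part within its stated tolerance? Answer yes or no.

Blue → 6 (first significant figure)
Red → 2 (second significant figure)
Green → ×10^5 multiplier
Brown → ±1% tolerance
62 × 100000 = 6200000 Ω
Allowed range: 6138000 Ω to 6262000 Ω.
6200000 ohms lies inside that range.

yes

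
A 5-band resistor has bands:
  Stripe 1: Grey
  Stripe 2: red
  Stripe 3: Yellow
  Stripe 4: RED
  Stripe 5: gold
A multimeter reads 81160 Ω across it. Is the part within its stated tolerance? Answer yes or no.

yes

Grey → 8 (first significant figure)
Red → 2 (second significant figure)
Yellow → 4 (third significant figure)
Red → ×10^2 multiplier
Gold → ±5% tolerance
824 × 100 = 82400 Ω
Allowed range: 78280 Ω to 86520 Ω.
81160 Ω lies inside that range.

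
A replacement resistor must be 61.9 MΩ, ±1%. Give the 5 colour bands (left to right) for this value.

61900000 Ω = 619 × 10^5.
6 → blue
1 → brown
9 → white
Multiplier 10^5 → green.
±1% tolerance → brown.

blue, brown, white, green, brown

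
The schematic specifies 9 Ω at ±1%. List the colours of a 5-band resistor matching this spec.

white, black, black, silver, brown

9 Ω = 900 × 10^-2.
9 → white
0 → black
0 → black
Multiplier 10^-2 → silver.
±1% tolerance → brown.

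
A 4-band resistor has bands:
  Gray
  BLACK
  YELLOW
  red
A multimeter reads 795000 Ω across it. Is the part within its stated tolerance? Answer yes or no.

yes

Grey → 8 (first significant figure)
Black → 0 (second significant figure)
Yellow → ×10^4 multiplier
Red → ±2% tolerance
80 × 10000 = 800000 Ω
Allowed range: 784000 Ω to 816000 Ω.
795000 Ω lies inside that range.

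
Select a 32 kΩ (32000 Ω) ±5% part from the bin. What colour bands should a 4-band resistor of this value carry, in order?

orange, red, orange, gold

32000 Ω = 32 × 10^3.
3 → orange
2 → red
Multiplier 10^3 → orange.
±5% tolerance → gold.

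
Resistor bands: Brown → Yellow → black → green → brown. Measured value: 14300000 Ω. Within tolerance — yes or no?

no

Brown → 1 (first significant figure)
Yellow → 4 (second significant figure)
Black → 0 (third significant figure)
Green → ×10^5 multiplier
Brown → ±1% tolerance
140 × 100000 = 14000000 Ω
Allowed range: 13860000 Ω to 14140000 Ω.
14300000 Ω lies outside that range.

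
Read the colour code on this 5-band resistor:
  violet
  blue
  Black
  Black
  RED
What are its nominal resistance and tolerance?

Violet → 7 (first significant figure)
Blue → 6 (second significant figure)
Black → 0 (third significant figure)
Black → ×1 multiplier
Red → ±2% tolerance
760 × 1 = 760 Ω

760 Ω ±2%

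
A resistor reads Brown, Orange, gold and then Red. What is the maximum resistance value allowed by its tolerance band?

Brown → 1 (first significant figure)
Orange → 3 (second significant figure)
Gold → ×0.1 multiplier
Red → ±2% tolerance
13 × 0.1 = 1.3 Ω
Maximum = 1.3 × (1 + 2/100) = 1.326 Ω.

1.326 Ω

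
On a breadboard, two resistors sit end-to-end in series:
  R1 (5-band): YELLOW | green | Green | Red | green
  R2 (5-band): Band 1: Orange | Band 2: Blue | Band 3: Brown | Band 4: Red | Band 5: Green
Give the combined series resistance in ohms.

81600 Ω

R1: yellow, green, green → 455; red ×10^2 → 45500 Ω.
R2: orange, blue, brown → 361; red ×10^2 → 36100 Ω.
Series: 45500 + 36100 = 81600 Ω.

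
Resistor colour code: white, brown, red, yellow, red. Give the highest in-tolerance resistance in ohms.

9302400 Ω

White → 9 (first significant figure)
Brown → 1 (second significant figure)
Red → 2 (third significant figure)
Yellow → ×10^4 multiplier
Red → ±2% tolerance
912 × 10000 = 9120000 Ω
Highest = 9120000 × (1 + 2/100) = 9302400 Ω.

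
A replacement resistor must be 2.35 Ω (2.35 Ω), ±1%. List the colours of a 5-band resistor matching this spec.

2.35 Ω = 235 × 10^-2.
2 → red
3 → orange
5 → green
Multiplier 10^-2 → silver.
±1% tolerance → brown.

red, orange, green, silver, brown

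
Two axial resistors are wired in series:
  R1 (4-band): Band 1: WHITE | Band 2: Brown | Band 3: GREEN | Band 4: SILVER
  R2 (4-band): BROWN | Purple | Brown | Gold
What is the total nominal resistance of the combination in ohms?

R1: white, brown → 91; green ×10^5 → 9100000 Ω.
R2: brown, violet → 17; brown ×10 → 170 Ω.
Series: 9100000 + 170 = 9100170 Ω.

9100170 Ω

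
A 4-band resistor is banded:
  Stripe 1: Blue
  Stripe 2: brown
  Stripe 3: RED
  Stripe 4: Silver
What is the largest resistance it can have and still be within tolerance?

Blue → 6 (first significant figure)
Brown → 1 (second significant figure)
Red → ×10^2 multiplier
Silver → ±10% tolerance
61 × 100 = 6100 Ω
Largest = 6100 × (1 + 10/100) = 6710 Ω.

6710 Ω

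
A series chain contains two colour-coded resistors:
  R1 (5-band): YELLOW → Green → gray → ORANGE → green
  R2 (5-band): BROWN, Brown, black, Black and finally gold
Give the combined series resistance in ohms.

458110 Ω

R1: yellow, green, grey → 458; orange ×10^3 → 458000 Ω.
R2: brown, brown, black → 110; black ×1 → 110 Ω.
Series: 458000 + 110 = 458110 Ω.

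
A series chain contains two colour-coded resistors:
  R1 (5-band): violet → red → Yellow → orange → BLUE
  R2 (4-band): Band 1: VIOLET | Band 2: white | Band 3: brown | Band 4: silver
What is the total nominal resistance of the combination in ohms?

724790 Ω

R1: violet, red, yellow → 724; orange ×10^3 → 724000 Ω.
R2: violet, white → 79; brown ×10 → 790 Ω.
Series: 724000 + 790 = 724790 Ω.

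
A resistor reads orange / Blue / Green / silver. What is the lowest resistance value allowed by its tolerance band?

Orange → 3 (first significant figure)
Blue → 6 (second significant figure)
Green → ×10^5 multiplier
Silver → ±10% tolerance
36 × 100000 = 3600000 Ω
Lowest = 3600000 × (1 − 10/100) = 3240000 Ω.

3240000 Ω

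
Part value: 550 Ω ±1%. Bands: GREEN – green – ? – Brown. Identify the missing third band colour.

brown

550 Ω = 55 × 10^1.
The third band is the multiplier, 10^1, which is brown.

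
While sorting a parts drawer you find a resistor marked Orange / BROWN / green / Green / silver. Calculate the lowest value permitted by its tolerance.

Orange → 3 (first significant figure)
Brown → 1 (second significant figure)
Green → 5 (third significant figure)
Green → ×10^5 multiplier
Silver → ±10% tolerance
315 × 100000 = 31500000 Ω
Lowest = 31500000 × (1 − 10/100) = 28350000 Ω.

28350000 Ω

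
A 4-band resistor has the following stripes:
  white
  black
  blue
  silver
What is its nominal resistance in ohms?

White → 9 (first significant figure)
Black → 0 (second significant figure)
Blue → ×10^6 multiplier
90 × 1000000 = 90000000 Ω

90000000 Ω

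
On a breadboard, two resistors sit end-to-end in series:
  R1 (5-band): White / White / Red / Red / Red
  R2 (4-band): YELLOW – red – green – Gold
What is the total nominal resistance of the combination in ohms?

4299200 Ω

R1: white, white, red → 992; red ×10^2 → 99200 Ω.
R2: yellow, red → 42; green ×10^5 → 4200000 Ω.
Series: 99200 + 4200000 = 4299200 Ω.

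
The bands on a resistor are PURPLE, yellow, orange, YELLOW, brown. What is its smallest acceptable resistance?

Violet → 7 (first significant figure)
Yellow → 4 (second significant figure)
Orange → 3 (third significant figure)
Yellow → ×10^4 multiplier
Brown → ±1% tolerance
743 × 10000 = 7430000 Ω
Smallest = 7430000 × (1 − 1/100) = 7355700 Ω.

7355700 Ω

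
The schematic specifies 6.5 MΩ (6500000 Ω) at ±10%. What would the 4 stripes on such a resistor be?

6500000 Ω = 65 × 10^5.
6 → blue
5 → green
Multiplier 10^5 → green.
±10% tolerance → silver.

blue, green, green, silver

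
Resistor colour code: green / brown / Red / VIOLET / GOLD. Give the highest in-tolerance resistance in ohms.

Green → 5 (first significant figure)
Brown → 1 (second significant figure)
Red → 2 (third significant figure)
Violet → ×10^7 multiplier
Gold → ±5% tolerance
512 × 10000000 = 5120000000 Ω
Highest = 5120000000 × (1 + 5/100) = 5376000000 Ω.

5376000000 Ω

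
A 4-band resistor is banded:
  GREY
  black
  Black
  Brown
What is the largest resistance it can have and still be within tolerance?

80.8 Ω

Grey → 8 (first significant figure)
Black → 0 (second significant figure)
Black → ×1 multiplier
Brown → ±1% tolerance
80 × 1 = 80 Ω
Largest = 80 × (1 + 1/100) = 80.8 Ω.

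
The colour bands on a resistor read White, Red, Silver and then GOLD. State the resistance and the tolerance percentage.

0.92 Ω ±5%

White → 9 (first significant figure)
Red → 2 (second significant figure)
Silver → ×0.01 multiplier
Gold → ±5% tolerance
92 × 0.01 = 0.92 Ω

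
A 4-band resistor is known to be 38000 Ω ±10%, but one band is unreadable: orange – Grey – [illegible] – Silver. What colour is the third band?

orange

38000 Ω = 38 × 10^3.
The third band is the multiplier, 10^3, which is orange.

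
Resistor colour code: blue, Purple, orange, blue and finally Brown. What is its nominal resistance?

673000000 Ω

Blue → 6 (first significant figure)
Violet → 7 (second significant figure)
Orange → 3 (third significant figure)
Blue → ×10^6 multiplier
673 × 1000000 = 673000000 Ω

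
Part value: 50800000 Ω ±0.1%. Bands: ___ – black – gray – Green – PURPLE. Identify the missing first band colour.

green

50800000 Ω = 508 × 10^5.
The first band gives digit 5 of the significand, and 5 is green.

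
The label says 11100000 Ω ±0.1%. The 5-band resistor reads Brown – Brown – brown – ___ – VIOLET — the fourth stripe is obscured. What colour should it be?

11100000 Ω = 111 × 10^5.
The fourth band is the multiplier, 10^5, which is green.

green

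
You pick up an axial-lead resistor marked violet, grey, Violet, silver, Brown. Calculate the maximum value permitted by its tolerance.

Violet → 7 (first significant figure)
Grey → 8 (second significant figure)
Violet → 7 (third significant figure)
Silver → ×0.01 multiplier
Brown → ±1% tolerance
787 × 0.01 = 7.87 Ω
Maximum = 7.87 × (1 + 1/100) = 7.9487 Ω.

7.9487 Ω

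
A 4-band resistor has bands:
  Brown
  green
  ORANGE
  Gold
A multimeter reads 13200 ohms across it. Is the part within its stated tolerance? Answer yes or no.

no

Brown → 1 (first significant figure)
Green → 5 (second significant figure)
Orange → ×10^3 multiplier
Gold → ±5% tolerance
15 × 1000 = 15000 Ω
Allowed range: 14250 Ω to 15750 Ω.
13200 ohms lies outside that range.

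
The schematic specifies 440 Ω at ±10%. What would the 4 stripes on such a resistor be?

yellow, yellow, brown, silver

440 Ω = 44 × 10^1.
4 → yellow
4 → yellow
Multiplier 10^1 → brown.
±10% tolerance → silver.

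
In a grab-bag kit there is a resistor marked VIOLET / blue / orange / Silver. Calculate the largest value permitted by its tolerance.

83600 Ω

Violet → 7 (first significant figure)
Blue → 6 (second significant figure)
Orange → ×10^3 multiplier
Silver → ±10% tolerance
76 × 1000 = 76000 Ω
Largest = 76000 × (1 + 10/100) = 83600 Ω.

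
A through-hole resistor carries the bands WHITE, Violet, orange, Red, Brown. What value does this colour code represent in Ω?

97300 Ω

White → 9 (first significant figure)
Violet → 7 (second significant figure)
Orange → 3 (third significant figure)
Red → ×10^2 multiplier
973 × 100 = 97300 Ω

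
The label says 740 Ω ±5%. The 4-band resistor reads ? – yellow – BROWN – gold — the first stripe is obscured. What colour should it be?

740 Ω = 74 × 10^1.
The first band gives digit 7 of the significand, and 7 is violet.

violet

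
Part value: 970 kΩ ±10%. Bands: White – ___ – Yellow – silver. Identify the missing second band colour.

970000 Ω = 97 × 10^4.
The second band gives digit 7 of the significand, and 7 is violet.

violet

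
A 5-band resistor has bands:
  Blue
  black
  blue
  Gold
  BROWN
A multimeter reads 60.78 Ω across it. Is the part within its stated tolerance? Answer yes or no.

Blue → 6 (first significant figure)
Black → 0 (second significant figure)
Blue → 6 (third significant figure)
Gold → ×0.1 multiplier
Brown → ±1% tolerance
606 × 0.1 = 60.6 Ω
Allowed range: 59.994 Ω to 61.206 Ω.
60.78 Ω lies inside that range.

yes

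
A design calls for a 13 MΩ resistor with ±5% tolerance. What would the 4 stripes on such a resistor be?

brown, orange, blue, gold

13000000 Ω = 13 × 10^6.
1 → brown
3 → orange
Multiplier 10^6 → blue.
±5% tolerance → gold.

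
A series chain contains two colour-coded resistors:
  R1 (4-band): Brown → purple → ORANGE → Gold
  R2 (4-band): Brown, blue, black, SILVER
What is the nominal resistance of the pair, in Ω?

17016 Ω

R1: brown, violet → 17; orange ×10^3 → 17000 Ω.
R2: brown, blue → 16; black ×1 → 16 Ω.
Series: 17000 + 16 = 17016 Ω.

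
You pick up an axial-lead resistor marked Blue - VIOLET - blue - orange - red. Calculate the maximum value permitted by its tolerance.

Blue → 6 (first significant figure)
Violet → 7 (second significant figure)
Blue → 6 (third significant figure)
Orange → ×10^3 multiplier
Red → ±2% tolerance
676 × 1000 = 676000 Ω
Maximum = 676000 × (1 + 2/100) = 689520 Ω.

689520 Ω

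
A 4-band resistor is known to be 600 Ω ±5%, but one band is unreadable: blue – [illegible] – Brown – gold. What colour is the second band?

black

600 Ω = 60 × 10^1.
The second band gives digit 0 of the significand, and 0 is black.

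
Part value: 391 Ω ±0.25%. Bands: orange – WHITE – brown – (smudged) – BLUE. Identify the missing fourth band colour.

black

391 Ω = 391 × 10^0.
The fourth band is the multiplier, 10^0, which is black.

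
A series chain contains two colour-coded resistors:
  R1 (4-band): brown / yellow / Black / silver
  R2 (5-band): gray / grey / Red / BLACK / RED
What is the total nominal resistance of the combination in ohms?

896 Ω

R1: brown, yellow → 14; black ×1 → 14 Ω.
R2: grey, grey, red → 882; black ×1 → 882 Ω.
Series: 14 + 882 = 896 Ω.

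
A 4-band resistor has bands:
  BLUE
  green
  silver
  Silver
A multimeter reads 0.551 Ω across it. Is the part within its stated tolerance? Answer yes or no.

Blue → 6 (first significant figure)
Green → 5 (second significant figure)
Silver → ×0.01 multiplier
Silver → ±10% tolerance
65 × 0.01 = 0.65 Ω
Allowed range: 0.585 Ω to 0.715 Ω.
0.551 Ω lies outside that range.

no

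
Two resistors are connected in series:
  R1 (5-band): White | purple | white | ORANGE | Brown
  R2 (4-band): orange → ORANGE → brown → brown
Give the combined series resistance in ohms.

R1: white, violet, white → 979; orange ×10^3 → 979000 Ω.
R2: orange, orange → 33; brown ×10 → 330 Ω.
Series: 979000 + 330 = 979330 Ω.

979330 Ω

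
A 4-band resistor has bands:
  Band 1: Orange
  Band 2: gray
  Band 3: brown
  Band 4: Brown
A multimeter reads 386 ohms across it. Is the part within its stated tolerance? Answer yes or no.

Orange → 3 (first significant figure)
Grey → 8 (second significant figure)
Brown → ×10 multiplier
Brown → ±1% tolerance
38 × 10 = 380 Ω
Allowed range: 376.2 Ω to 383.8 Ω.
386 ohms lies outside that range.

no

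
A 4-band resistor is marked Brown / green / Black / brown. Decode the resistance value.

Brown → 1 (first significant figure)
Green → 5 (second significant figure)
Black → ×1 multiplier
15 × 1 = 15 Ω

15 Ω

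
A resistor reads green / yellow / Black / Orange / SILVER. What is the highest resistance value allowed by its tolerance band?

594000 Ω

Green → 5 (first significant figure)
Yellow → 4 (second significant figure)
Black → 0 (third significant figure)
Orange → ×10^3 multiplier
Silver → ±10% tolerance
540 × 1000 = 540000 Ω
Highest = 540000 × (1 + 10/100) = 594000 Ω.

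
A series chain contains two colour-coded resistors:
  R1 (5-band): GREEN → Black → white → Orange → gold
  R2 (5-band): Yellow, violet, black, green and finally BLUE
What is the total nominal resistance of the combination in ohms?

R1: green, black, white → 509; orange ×10^3 → 509000 Ω.
R2: yellow, violet, black → 470; green ×10^5 → 47000000 Ω.
Series: 509000 + 47000000 = 47509000 Ω.

47509000 Ω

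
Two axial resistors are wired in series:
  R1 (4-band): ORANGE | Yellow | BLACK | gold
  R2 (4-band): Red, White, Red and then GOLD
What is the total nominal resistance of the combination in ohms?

2934 Ω

R1: orange, yellow → 34; black ×1 → 34 Ω.
R2: red, white → 29; red ×10^2 → 2900 Ω.
Series: 34 + 2900 = 2934 Ω.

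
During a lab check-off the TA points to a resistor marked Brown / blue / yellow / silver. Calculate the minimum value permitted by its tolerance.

144000 Ω

Brown → 1 (first significant figure)
Blue → 6 (second significant figure)
Yellow → ×10^4 multiplier
Silver → ±10% tolerance
16 × 10000 = 160000 Ω
Minimum = 160000 × (1 − 10/100) = 144000 Ω.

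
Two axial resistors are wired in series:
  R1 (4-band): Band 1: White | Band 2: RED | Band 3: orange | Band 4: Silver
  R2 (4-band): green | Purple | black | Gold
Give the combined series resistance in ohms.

R1: white, red → 92; orange ×10^3 → 92000 Ω.
R2: green, violet → 57; black ×1 → 57 Ω.
Series: 92000 + 57 = 92057 Ω.

92057 Ω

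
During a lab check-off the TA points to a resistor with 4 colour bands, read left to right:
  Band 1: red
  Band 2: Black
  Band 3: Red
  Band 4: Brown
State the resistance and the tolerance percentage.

Red → 2 (first significant figure)
Black → 0 (second significant figure)
Red → ×10^2 multiplier
Brown → ±1% tolerance
20 × 100 = 2000 Ω

2000 Ω ±1%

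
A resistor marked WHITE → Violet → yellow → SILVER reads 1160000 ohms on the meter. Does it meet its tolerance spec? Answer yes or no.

no

White → 9 (first significant figure)
Violet → 7 (second significant figure)
Yellow → ×10^4 multiplier
Silver → ±10% tolerance
97 × 10000 = 970000 Ω
Allowed range: 873000 Ω to 1067000 Ω.
1160000 ohms lies outside that range.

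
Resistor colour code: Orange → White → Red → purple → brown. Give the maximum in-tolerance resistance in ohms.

3959200000 Ω

Orange → 3 (first significant figure)
White → 9 (second significant figure)
Red → 2 (third significant figure)
Violet → ×10^7 multiplier
Brown → ±1% tolerance
392 × 10000000 = 3920000000 Ω
Maximum = 3920000000 × (1 + 1/100) = 3959200000 Ω.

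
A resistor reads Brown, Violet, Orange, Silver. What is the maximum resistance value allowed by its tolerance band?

18700 Ω

Brown → 1 (first significant figure)
Violet → 7 (second significant figure)
Orange → ×10^3 multiplier
Silver → ±10% tolerance
17 × 1000 = 17000 Ω
Maximum = 17000 × (1 + 10/100) = 18700 Ω.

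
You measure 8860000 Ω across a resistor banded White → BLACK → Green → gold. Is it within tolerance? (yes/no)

White → 9 (first significant figure)
Black → 0 (second significant figure)
Green → ×10^5 multiplier
Gold → ±5% tolerance
90 × 100000 = 9000000 Ω
Allowed range: 8550000 Ω to 9450000 Ω.
8860000 Ω lies inside that range.

yes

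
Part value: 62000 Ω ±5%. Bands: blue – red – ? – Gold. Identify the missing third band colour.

orange

62000 Ω = 62 × 10^3.
The third band is the multiplier, 10^3, which is orange.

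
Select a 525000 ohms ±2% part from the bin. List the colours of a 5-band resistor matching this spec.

525000 Ω = 525 × 10^3.
5 → green
2 → red
5 → green
Multiplier 10^3 → orange.
±2% tolerance → red.

green, red, green, orange, red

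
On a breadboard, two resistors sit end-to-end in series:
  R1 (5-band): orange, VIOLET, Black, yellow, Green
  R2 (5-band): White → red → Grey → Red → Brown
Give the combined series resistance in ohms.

3792800 Ω

R1: orange, violet, black → 370; yellow ×10^4 → 3700000 Ω.
R2: white, red, grey → 928; red ×10^2 → 92800 Ω.
Series: 3700000 + 92800 = 3792800 Ω.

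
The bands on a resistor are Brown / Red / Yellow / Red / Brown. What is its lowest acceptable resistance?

12276 Ω

Brown → 1 (first significant figure)
Red → 2 (second significant figure)
Yellow → 4 (third significant figure)
Red → ×10^2 multiplier
Brown → ±1% tolerance
124 × 100 = 12400 Ω
Lowest = 12400 × (1 − 1/100) = 12276 Ω.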